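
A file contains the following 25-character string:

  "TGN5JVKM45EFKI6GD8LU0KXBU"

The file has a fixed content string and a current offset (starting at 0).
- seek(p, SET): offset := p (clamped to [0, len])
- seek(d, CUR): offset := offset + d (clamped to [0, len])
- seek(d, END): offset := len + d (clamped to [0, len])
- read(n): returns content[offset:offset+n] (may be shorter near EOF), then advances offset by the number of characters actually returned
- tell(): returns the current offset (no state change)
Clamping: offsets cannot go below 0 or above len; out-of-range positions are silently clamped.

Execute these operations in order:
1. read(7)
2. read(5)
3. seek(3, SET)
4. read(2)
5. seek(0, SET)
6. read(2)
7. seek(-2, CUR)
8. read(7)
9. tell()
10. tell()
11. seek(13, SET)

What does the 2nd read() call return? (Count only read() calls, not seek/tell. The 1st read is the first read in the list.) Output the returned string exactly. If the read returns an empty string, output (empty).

Answer: M45EF

Derivation:
After 1 (read(7)): returned 'TGN5JVK', offset=7
After 2 (read(5)): returned 'M45EF', offset=12
After 3 (seek(3, SET)): offset=3
After 4 (read(2)): returned '5J', offset=5
After 5 (seek(0, SET)): offset=0
After 6 (read(2)): returned 'TG', offset=2
After 7 (seek(-2, CUR)): offset=0
After 8 (read(7)): returned 'TGN5JVK', offset=7
After 9 (tell()): offset=7
After 10 (tell()): offset=7
After 11 (seek(13, SET)): offset=13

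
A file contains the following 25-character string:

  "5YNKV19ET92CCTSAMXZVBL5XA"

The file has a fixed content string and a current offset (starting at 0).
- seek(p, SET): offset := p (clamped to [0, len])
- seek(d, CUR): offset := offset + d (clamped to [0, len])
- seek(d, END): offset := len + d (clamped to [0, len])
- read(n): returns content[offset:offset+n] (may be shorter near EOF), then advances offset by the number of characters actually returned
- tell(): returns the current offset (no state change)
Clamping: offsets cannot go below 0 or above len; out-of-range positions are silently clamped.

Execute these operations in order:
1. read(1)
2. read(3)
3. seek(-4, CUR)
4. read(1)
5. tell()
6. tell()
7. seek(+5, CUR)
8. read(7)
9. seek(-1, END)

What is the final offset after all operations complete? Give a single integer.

After 1 (read(1)): returned '5', offset=1
After 2 (read(3)): returned 'YNK', offset=4
After 3 (seek(-4, CUR)): offset=0
After 4 (read(1)): returned '5', offset=1
After 5 (tell()): offset=1
After 6 (tell()): offset=1
After 7 (seek(+5, CUR)): offset=6
After 8 (read(7)): returned '9ET92CC', offset=13
After 9 (seek(-1, END)): offset=24

Answer: 24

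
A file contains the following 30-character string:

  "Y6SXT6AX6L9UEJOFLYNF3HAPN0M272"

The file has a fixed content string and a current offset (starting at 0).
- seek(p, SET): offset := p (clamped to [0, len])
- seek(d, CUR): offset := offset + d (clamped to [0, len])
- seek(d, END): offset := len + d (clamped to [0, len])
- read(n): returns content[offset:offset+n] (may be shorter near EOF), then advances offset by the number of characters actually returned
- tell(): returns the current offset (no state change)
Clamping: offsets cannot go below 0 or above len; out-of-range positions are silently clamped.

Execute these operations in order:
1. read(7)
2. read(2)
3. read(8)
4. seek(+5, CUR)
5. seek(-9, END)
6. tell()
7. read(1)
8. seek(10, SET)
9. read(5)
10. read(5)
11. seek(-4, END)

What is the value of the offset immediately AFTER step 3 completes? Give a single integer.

After 1 (read(7)): returned 'Y6SXT6A', offset=7
After 2 (read(2)): returned 'X6', offset=9
After 3 (read(8)): returned 'L9UEJOFL', offset=17

Answer: 17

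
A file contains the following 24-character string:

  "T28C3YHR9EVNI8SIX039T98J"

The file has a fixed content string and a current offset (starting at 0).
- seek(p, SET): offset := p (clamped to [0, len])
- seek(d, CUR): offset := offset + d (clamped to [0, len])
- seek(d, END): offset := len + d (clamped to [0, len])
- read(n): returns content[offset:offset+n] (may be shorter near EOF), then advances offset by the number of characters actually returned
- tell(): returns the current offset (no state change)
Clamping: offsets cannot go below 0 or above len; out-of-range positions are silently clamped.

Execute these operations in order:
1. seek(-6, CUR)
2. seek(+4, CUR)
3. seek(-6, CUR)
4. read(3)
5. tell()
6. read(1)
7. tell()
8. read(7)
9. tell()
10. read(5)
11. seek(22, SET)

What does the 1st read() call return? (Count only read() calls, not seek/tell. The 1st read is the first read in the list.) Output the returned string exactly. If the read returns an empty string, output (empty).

Answer: T28

Derivation:
After 1 (seek(-6, CUR)): offset=0
After 2 (seek(+4, CUR)): offset=4
After 3 (seek(-6, CUR)): offset=0
After 4 (read(3)): returned 'T28', offset=3
After 5 (tell()): offset=3
After 6 (read(1)): returned 'C', offset=4
After 7 (tell()): offset=4
After 8 (read(7)): returned '3YHR9EV', offset=11
After 9 (tell()): offset=11
After 10 (read(5)): returned 'NI8SI', offset=16
After 11 (seek(22, SET)): offset=22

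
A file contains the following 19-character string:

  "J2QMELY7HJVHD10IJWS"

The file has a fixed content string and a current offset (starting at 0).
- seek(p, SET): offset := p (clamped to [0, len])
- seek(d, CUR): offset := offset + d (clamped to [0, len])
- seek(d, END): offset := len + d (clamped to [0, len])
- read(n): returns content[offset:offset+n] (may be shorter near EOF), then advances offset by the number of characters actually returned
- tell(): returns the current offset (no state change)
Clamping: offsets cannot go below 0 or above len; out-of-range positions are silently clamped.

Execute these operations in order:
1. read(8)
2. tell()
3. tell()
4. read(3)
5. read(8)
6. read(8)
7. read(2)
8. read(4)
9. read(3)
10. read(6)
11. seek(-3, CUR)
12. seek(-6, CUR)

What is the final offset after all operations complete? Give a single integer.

After 1 (read(8)): returned 'J2QMELY7', offset=8
After 2 (tell()): offset=8
After 3 (tell()): offset=8
After 4 (read(3)): returned 'HJV', offset=11
After 5 (read(8)): returned 'HD10IJWS', offset=19
After 6 (read(8)): returned '', offset=19
After 7 (read(2)): returned '', offset=19
After 8 (read(4)): returned '', offset=19
After 9 (read(3)): returned '', offset=19
After 10 (read(6)): returned '', offset=19
After 11 (seek(-3, CUR)): offset=16
After 12 (seek(-6, CUR)): offset=10

Answer: 10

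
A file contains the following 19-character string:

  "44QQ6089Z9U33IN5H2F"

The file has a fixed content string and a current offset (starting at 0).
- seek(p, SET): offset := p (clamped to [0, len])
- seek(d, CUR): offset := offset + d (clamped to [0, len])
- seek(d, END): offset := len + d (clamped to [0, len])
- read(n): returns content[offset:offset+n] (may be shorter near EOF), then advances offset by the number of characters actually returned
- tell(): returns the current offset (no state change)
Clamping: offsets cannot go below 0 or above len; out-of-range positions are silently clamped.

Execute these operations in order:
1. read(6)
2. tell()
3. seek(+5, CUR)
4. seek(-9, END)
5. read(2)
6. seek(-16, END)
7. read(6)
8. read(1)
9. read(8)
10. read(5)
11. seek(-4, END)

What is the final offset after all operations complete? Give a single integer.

Answer: 15

Derivation:
After 1 (read(6)): returned '44QQ60', offset=6
After 2 (tell()): offset=6
After 3 (seek(+5, CUR)): offset=11
After 4 (seek(-9, END)): offset=10
After 5 (read(2)): returned 'U3', offset=12
After 6 (seek(-16, END)): offset=3
After 7 (read(6)): returned 'Q6089Z', offset=9
After 8 (read(1)): returned '9', offset=10
After 9 (read(8)): returned 'U33IN5H2', offset=18
After 10 (read(5)): returned 'F', offset=19
After 11 (seek(-4, END)): offset=15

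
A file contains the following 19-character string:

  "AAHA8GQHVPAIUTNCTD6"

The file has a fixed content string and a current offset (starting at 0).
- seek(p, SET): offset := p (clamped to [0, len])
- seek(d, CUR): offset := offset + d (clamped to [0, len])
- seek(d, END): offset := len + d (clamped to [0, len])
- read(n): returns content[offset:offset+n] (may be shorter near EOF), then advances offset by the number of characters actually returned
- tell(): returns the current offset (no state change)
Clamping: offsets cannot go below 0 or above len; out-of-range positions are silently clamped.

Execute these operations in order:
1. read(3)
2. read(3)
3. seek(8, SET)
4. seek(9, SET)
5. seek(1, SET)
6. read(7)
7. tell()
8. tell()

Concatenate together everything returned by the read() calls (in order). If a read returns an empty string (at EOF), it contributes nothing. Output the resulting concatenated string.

Answer: AAHA8GAHA8GQH

Derivation:
After 1 (read(3)): returned 'AAH', offset=3
After 2 (read(3)): returned 'A8G', offset=6
After 3 (seek(8, SET)): offset=8
After 4 (seek(9, SET)): offset=9
After 5 (seek(1, SET)): offset=1
After 6 (read(7)): returned 'AHA8GQH', offset=8
After 7 (tell()): offset=8
After 8 (tell()): offset=8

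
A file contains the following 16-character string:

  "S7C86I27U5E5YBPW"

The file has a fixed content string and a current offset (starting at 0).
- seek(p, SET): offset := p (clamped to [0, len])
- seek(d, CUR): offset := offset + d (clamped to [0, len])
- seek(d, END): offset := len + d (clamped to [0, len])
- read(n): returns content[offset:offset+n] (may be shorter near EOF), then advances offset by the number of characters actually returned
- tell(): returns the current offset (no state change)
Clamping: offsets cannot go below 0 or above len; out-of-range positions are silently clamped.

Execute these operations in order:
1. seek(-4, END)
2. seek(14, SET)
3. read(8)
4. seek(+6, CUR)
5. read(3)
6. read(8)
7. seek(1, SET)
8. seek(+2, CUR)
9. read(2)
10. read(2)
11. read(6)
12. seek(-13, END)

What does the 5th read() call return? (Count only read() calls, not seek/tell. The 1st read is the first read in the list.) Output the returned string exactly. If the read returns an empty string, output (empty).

After 1 (seek(-4, END)): offset=12
After 2 (seek(14, SET)): offset=14
After 3 (read(8)): returned 'PW', offset=16
After 4 (seek(+6, CUR)): offset=16
After 5 (read(3)): returned '', offset=16
After 6 (read(8)): returned '', offset=16
After 7 (seek(1, SET)): offset=1
After 8 (seek(+2, CUR)): offset=3
After 9 (read(2)): returned '86', offset=5
After 10 (read(2)): returned 'I2', offset=7
After 11 (read(6)): returned '7U5E5Y', offset=13
After 12 (seek(-13, END)): offset=3

Answer: I2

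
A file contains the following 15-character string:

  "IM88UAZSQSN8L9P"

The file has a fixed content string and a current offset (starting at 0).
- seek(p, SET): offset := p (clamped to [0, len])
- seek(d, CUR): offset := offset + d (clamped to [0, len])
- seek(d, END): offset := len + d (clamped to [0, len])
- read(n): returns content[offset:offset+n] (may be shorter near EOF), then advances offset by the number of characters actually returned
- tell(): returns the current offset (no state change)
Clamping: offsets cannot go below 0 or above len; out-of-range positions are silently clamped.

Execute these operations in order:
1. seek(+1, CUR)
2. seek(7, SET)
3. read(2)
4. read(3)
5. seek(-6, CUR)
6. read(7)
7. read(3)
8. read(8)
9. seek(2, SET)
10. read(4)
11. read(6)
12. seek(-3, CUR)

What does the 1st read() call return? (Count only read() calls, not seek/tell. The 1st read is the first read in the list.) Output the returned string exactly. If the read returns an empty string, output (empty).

Answer: SQ

Derivation:
After 1 (seek(+1, CUR)): offset=1
After 2 (seek(7, SET)): offset=7
After 3 (read(2)): returned 'SQ', offset=9
After 4 (read(3)): returned 'SN8', offset=12
After 5 (seek(-6, CUR)): offset=6
After 6 (read(7)): returned 'ZSQSN8L', offset=13
After 7 (read(3)): returned '9P', offset=15
After 8 (read(8)): returned '', offset=15
After 9 (seek(2, SET)): offset=2
After 10 (read(4)): returned '88UA', offset=6
After 11 (read(6)): returned 'ZSQSN8', offset=12
After 12 (seek(-3, CUR)): offset=9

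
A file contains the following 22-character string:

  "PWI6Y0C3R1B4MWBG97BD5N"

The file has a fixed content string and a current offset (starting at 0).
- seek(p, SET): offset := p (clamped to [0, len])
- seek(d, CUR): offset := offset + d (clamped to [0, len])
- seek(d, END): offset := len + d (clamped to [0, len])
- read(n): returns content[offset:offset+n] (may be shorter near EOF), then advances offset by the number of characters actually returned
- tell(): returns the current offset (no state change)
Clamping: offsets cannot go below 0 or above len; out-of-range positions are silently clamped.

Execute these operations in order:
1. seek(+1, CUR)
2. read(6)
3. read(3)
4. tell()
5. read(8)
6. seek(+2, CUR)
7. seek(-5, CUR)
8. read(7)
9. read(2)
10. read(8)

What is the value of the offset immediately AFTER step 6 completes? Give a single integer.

Answer: 20

Derivation:
After 1 (seek(+1, CUR)): offset=1
After 2 (read(6)): returned 'WI6Y0C', offset=7
After 3 (read(3)): returned '3R1', offset=10
After 4 (tell()): offset=10
After 5 (read(8)): returned 'B4MWBG97', offset=18
After 6 (seek(+2, CUR)): offset=20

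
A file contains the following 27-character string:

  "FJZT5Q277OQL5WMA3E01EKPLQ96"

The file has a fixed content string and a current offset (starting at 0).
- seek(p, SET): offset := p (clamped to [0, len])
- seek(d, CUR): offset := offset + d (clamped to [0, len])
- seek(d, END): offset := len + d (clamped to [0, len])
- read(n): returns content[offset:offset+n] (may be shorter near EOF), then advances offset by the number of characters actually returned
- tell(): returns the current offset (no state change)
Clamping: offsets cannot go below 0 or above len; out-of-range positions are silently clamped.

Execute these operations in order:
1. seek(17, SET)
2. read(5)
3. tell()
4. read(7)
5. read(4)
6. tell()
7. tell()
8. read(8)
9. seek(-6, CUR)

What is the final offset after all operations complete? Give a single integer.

After 1 (seek(17, SET)): offset=17
After 2 (read(5)): returned 'E01EK', offset=22
After 3 (tell()): offset=22
After 4 (read(7)): returned 'PLQ96', offset=27
After 5 (read(4)): returned '', offset=27
After 6 (tell()): offset=27
After 7 (tell()): offset=27
After 8 (read(8)): returned '', offset=27
After 9 (seek(-6, CUR)): offset=21

Answer: 21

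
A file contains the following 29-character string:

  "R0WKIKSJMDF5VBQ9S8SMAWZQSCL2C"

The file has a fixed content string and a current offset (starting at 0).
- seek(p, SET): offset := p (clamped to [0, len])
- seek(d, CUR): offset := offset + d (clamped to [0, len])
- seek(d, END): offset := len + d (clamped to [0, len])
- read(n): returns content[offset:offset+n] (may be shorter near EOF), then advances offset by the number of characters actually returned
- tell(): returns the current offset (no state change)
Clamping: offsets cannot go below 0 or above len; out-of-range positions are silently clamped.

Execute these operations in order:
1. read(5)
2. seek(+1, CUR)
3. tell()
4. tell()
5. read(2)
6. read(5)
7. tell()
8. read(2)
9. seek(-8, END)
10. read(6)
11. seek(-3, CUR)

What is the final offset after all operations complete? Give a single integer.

Answer: 24

Derivation:
After 1 (read(5)): returned 'R0WKI', offset=5
After 2 (seek(+1, CUR)): offset=6
After 3 (tell()): offset=6
After 4 (tell()): offset=6
After 5 (read(2)): returned 'SJ', offset=8
After 6 (read(5)): returned 'MDF5V', offset=13
After 7 (tell()): offset=13
After 8 (read(2)): returned 'BQ', offset=15
After 9 (seek(-8, END)): offset=21
After 10 (read(6)): returned 'WZQSCL', offset=27
After 11 (seek(-3, CUR)): offset=24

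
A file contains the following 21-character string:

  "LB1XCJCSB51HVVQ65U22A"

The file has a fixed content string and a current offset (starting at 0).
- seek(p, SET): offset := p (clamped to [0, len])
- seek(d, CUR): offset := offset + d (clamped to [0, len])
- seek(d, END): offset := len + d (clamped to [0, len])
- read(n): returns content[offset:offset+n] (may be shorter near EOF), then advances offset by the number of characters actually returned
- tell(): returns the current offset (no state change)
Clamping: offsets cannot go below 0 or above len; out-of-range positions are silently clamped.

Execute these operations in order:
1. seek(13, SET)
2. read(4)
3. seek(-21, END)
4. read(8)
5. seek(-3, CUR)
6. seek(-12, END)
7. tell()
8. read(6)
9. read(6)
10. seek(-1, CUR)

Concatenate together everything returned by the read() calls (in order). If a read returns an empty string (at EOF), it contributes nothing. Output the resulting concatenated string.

Answer: VQ65LB1XCJCS51HVVQ65U22A

Derivation:
After 1 (seek(13, SET)): offset=13
After 2 (read(4)): returned 'VQ65', offset=17
After 3 (seek(-21, END)): offset=0
After 4 (read(8)): returned 'LB1XCJCS', offset=8
After 5 (seek(-3, CUR)): offset=5
After 6 (seek(-12, END)): offset=9
After 7 (tell()): offset=9
After 8 (read(6)): returned '51HVVQ', offset=15
After 9 (read(6)): returned '65U22A', offset=21
After 10 (seek(-1, CUR)): offset=20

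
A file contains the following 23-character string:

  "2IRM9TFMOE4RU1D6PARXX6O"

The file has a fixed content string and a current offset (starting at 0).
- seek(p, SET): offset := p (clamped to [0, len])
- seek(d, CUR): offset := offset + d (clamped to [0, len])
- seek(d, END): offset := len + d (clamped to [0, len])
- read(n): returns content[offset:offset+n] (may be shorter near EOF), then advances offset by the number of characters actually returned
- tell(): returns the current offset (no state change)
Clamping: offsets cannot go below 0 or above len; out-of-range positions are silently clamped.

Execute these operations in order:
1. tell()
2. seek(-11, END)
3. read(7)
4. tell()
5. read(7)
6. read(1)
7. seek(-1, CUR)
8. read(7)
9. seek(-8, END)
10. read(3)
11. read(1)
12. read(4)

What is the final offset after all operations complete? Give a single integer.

After 1 (tell()): offset=0
After 2 (seek(-11, END)): offset=12
After 3 (read(7)): returned 'U1D6PAR', offset=19
After 4 (tell()): offset=19
After 5 (read(7)): returned 'XX6O', offset=23
After 6 (read(1)): returned '', offset=23
After 7 (seek(-1, CUR)): offset=22
After 8 (read(7)): returned 'O', offset=23
After 9 (seek(-8, END)): offset=15
After 10 (read(3)): returned '6PA', offset=18
After 11 (read(1)): returned 'R', offset=19
After 12 (read(4)): returned 'XX6O', offset=23

Answer: 23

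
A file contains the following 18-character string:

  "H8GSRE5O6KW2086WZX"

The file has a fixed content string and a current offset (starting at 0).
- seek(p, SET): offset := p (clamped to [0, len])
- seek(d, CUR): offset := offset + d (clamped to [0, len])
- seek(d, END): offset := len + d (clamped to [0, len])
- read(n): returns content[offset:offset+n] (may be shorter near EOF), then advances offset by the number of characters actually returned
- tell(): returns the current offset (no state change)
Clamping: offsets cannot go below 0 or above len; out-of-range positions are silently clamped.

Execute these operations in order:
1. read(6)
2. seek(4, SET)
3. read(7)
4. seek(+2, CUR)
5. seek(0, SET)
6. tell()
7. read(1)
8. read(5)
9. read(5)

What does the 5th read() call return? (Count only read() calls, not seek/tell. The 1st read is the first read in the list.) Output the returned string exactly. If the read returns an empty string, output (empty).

Answer: 5O6KW

Derivation:
After 1 (read(6)): returned 'H8GSRE', offset=6
After 2 (seek(4, SET)): offset=4
After 3 (read(7)): returned 'RE5O6KW', offset=11
After 4 (seek(+2, CUR)): offset=13
After 5 (seek(0, SET)): offset=0
After 6 (tell()): offset=0
After 7 (read(1)): returned 'H', offset=1
After 8 (read(5)): returned '8GSRE', offset=6
After 9 (read(5)): returned '5O6KW', offset=11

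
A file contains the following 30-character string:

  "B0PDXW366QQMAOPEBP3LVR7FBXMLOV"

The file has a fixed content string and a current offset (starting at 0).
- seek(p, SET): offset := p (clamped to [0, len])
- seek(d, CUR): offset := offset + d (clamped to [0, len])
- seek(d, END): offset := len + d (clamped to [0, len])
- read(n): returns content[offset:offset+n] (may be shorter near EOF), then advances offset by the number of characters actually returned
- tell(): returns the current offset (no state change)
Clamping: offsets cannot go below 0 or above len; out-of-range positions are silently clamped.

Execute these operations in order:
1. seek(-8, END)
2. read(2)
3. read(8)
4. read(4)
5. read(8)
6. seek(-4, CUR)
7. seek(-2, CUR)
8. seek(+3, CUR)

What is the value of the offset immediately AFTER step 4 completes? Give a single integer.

Answer: 30

Derivation:
After 1 (seek(-8, END)): offset=22
After 2 (read(2)): returned '7F', offset=24
After 3 (read(8)): returned 'BXMLOV', offset=30
After 4 (read(4)): returned '', offset=30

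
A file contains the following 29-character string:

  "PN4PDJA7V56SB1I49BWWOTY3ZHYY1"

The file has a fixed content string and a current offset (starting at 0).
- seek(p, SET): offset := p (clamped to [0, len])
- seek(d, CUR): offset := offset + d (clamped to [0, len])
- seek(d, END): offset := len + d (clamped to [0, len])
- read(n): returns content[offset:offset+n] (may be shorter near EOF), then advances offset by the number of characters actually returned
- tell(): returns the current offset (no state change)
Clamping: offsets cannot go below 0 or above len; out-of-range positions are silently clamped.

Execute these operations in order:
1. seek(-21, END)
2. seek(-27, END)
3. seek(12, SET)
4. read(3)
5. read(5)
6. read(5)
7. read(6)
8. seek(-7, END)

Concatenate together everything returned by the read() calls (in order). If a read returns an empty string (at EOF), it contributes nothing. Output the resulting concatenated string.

Answer: B1I49BWWOTY3ZHYY1

Derivation:
After 1 (seek(-21, END)): offset=8
After 2 (seek(-27, END)): offset=2
After 3 (seek(12, SET)): offset=12
After 4 (read(3)): returned 'B1I', offset=15
After 5 (read(5)): returned '49BWW', offset=20
After 6 (read(5)): returned 'OTY3Z', offset=25
After 7 (read(6)): returned 'HYY1', offset=29
After 8 (seek(-7, END)): offset=22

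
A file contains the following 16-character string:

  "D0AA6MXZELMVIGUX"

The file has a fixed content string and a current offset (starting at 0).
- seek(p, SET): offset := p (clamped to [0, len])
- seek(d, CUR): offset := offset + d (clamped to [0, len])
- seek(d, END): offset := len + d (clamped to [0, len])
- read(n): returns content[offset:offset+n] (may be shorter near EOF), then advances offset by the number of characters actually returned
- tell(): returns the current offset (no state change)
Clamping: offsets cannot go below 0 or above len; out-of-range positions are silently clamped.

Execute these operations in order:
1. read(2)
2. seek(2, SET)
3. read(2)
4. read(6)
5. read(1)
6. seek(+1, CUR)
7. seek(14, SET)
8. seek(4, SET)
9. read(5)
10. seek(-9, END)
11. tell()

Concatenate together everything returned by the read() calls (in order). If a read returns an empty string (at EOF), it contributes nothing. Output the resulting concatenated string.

After 1 (read(2)): returned 'D0', offset=2
After 2 (seek(2, SET)): offset=2
After 3 (read(2)): returned 'AA', offset=4
After 4 (read(6)): returned '6MXZEL', offset=10
After 5 (read(1)): returned 'M', offset=11
After 6 (seek(+1, CUR)): offset=12
After 7 (seek(14, SET)): offset=14
After 8 (seek(4, SET)): offset=4
After 9 (read(5)): returned '6MXZE', offset=9
After 10 (seek(-9, END)): offset=7
After 11 (tell()): offset=7

Answer: D0AA6MXZELM6MXZE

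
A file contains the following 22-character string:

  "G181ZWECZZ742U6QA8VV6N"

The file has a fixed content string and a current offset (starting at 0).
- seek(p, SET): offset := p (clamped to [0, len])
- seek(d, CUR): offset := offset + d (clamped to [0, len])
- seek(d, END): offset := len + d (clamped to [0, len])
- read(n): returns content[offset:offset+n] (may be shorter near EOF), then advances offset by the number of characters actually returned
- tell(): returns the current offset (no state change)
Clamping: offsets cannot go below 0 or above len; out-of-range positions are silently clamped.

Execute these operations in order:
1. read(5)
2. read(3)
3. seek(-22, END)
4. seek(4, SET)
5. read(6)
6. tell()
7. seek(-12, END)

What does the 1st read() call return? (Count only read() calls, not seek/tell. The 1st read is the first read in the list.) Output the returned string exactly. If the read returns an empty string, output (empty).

After 1 (read(5)): returned 'G181Z', offset=5
After 2 (read(3)): returned 'WEC', offset=8
After 3 (seek(-22, END)): offset=0
After 4 (seek(4, SET)): offset=4
After 5 (read(6)): returned 'ZWECZZ', offset=10
After 6 (tell()): offset=10
After 7 (seek(-12, END)): offset=10

Answer: G181Z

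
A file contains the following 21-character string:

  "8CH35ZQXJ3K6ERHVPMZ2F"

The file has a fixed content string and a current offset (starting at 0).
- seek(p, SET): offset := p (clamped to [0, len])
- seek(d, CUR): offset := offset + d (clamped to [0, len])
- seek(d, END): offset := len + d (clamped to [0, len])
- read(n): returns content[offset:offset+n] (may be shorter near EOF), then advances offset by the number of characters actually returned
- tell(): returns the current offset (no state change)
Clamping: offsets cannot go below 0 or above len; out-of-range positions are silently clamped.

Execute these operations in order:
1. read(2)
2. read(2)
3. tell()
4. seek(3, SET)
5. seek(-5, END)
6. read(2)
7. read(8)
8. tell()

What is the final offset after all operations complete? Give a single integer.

Answer: 21

Derivation:
After 1 (read(2)): returned '8C', offset=2
After 2 (read(2)): returned 'H3', offset=4
After 3 (tell()): offset=4
After 4 (seek(3, SET)): offset=3
After 5 (seek(-5, END)): offset=16
After 6 (read(2)): returned 'PM', offset=18
After 7 (read(8)): returned 'Z2F', offset=21
After 8 (tell()): offset=21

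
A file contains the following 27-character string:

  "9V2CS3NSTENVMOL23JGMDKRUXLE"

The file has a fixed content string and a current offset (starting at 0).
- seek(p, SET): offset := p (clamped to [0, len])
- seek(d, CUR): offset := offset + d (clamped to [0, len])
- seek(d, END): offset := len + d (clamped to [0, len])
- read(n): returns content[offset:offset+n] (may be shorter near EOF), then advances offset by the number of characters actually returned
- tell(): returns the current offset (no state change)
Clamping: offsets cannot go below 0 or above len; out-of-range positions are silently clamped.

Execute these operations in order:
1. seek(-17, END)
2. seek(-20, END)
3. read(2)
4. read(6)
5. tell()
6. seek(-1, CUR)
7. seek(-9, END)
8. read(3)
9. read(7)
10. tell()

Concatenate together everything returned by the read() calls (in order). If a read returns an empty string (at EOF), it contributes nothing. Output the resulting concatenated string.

After 1 (seek(-17, END)): offset=10
After 2 (seek(-20, END)): offset=7
After 3 (read(2)): returned 'ST', offset=9
After 4 (read(6)): returned 'ENVMOL', offset=15
After 5 (tell()): offset=15
After 6 (seek(-1, CUR)): offset=14
After 7 (seek(-9, END)): offset=18
After 8 (read(3)): returned 'GMD', offset=21
After 9 (read(7)): returned 'KRUXLE', offset=27
After 10 (tell()): offset=27

Answer: STENVMOLGMDKRUXLE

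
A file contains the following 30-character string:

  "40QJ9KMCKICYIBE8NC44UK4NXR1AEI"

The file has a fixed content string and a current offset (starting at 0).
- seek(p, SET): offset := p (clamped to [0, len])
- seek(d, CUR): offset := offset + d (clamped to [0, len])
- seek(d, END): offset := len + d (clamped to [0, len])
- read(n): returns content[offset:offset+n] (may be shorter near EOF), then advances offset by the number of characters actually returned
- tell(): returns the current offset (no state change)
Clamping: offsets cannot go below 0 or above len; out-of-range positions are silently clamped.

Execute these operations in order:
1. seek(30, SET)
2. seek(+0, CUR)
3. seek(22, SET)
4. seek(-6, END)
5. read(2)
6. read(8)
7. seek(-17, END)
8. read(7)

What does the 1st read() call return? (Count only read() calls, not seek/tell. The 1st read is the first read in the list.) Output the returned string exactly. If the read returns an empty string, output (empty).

After 1 (seek(30, SET)): offset=30
After 2 (seek(+0, CUR)): offset=30
After 3 (seek(22, SET)): offset=22
After 4 (seek(-6, END)): offset=24
After 5 (read(2)): returned 'XR', offset=26
After 6 (read(8)): returned '1AEI', offset=30
After 7 (seek(-17, END)): offset=13
After 8 (read(7)): returned 'BE8NC44', offset=20

Answer: XR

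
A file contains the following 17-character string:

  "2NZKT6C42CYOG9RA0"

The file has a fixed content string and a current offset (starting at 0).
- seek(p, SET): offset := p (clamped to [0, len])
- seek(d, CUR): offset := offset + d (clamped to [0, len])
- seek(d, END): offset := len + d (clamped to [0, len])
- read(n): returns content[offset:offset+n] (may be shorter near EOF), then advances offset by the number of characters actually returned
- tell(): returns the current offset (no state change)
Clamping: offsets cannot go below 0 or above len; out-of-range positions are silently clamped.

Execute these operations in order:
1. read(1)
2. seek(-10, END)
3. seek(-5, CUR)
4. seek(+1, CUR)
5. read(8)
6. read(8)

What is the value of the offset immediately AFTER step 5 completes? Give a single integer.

After 1 (read(1)): returned '2', offset=1
After 2 (seek(-10, END)): offset=7
After 3 (seek(-5, CUR)): offset=2
After 4 (seek(+1, CUR)): offset=3
After 5 (read(8)): returned 'KT6C42CY', offset=11

Answer: 11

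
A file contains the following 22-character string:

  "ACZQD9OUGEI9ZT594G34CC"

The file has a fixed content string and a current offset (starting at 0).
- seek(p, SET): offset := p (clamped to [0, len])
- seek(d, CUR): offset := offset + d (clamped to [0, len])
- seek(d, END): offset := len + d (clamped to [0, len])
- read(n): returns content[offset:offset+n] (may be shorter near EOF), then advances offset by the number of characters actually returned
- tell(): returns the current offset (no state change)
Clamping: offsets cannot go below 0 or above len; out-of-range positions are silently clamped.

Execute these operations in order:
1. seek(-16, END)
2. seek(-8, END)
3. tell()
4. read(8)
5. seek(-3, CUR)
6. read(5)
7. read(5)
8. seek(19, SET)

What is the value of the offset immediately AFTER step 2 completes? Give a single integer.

After 1 (seek(-16, END)): offset=6
After 2 (seek(-8, END)): offset=14

Answer: 14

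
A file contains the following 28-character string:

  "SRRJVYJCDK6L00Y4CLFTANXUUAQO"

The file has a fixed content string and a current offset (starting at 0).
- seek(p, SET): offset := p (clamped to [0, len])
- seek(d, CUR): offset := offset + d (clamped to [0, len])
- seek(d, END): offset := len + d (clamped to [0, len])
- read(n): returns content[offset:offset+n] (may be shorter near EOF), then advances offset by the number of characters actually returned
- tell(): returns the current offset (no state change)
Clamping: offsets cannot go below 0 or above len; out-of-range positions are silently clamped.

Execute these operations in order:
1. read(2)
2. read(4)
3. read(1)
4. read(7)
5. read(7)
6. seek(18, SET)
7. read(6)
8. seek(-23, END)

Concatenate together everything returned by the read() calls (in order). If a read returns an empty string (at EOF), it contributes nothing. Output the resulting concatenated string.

After 1 (read(2)): returned 'SR', offset=2
After 2 (read(4)): returned 'RJVY', offset=6
After 3 (read(1)): returned 'J', offset=7
After 4 (read(7)): returned 'CDK6L00', offset=14
After 5 (read(7)): returned 'Y4CLFTA', offset=21
After 6 (seek(18, SET)): offset=18
After 7 (read(6)): returned 'FTANXU', offset=24
After 8 (seek(-23, END)): offset=5

Answer: SRRJVYJCDK6L00Y4CLFTAFTANXU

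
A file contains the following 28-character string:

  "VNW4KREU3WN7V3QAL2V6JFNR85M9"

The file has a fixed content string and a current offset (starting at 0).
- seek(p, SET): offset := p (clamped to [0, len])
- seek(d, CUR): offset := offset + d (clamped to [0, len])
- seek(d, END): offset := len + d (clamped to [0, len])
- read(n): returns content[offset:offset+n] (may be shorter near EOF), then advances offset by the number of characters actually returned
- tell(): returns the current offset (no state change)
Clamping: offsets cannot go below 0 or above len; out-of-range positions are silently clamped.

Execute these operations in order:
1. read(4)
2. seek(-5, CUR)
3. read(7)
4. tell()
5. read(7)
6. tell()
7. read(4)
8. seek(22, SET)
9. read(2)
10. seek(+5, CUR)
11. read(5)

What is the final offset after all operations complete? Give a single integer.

After 1 (read(4)): returned 'VNW4', offset=4
After 2 (seek(-5, CUR)): offset=0
After 3 (read(7)): returned 'VNW4KRE', offset=7
After 4 (tell()): offset=7
After 5 (read(7)): returned 'U3WN7V3', offset=14
After 6 (tell()): offset=14
After 7 (read(4)): returned 'QAL2', offset=18
After 8 (seek(22, SET)): offset=22
After 9 (read(2)): returned 'NR', offset=24
After 10 (seek(+5, CUR)): offset=28
After 11 (read(5)): returned '', offset=28

Answer: 28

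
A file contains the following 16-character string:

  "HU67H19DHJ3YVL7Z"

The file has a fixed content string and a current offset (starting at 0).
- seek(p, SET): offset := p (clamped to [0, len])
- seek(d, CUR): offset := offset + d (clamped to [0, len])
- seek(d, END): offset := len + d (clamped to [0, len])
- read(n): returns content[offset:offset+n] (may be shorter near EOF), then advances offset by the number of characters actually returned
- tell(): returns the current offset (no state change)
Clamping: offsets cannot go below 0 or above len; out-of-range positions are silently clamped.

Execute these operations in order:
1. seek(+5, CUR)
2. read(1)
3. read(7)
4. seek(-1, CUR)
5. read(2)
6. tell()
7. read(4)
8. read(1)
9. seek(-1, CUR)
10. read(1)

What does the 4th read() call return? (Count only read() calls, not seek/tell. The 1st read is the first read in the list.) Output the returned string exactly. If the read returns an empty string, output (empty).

Answer: 7Z

Derivation:
After 1 (seek(+5, CUR)): offset=5
After 2 (read(1)): returned '1', offset=6
After 3 (read(7)): returned '9DHJ3YV', offset=13
After 4 (seek(-1, CUR)): offset=12
After 5 (read(2)): returned 'VL', offset=14
After 6 (tell()): offset=14
After 7 (read(4)): returned '7Z', offset=16
After 8 (read(1)): returned '', offset=16
After 9 (seek(-1, CUR)): offset=15
After 10 (read(1)): returned 'Z', offset=16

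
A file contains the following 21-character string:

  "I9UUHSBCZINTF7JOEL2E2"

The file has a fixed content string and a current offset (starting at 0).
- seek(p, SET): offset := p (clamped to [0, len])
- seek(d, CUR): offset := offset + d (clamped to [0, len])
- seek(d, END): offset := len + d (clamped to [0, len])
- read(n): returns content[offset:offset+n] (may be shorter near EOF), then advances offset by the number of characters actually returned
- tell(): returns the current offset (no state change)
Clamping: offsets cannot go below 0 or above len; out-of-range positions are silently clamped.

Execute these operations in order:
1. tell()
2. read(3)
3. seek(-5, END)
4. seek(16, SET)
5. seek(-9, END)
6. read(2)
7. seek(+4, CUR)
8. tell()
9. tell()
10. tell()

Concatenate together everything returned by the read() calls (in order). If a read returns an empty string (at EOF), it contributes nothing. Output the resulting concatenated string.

After 1 (tell()): offset=0
After 2 (read(3)): returned 'I9U', offset=3
After 3 (seek(-5, END)): offset=16
After 4 (seek(16, SET)): offset=16
After 5 (seek(-9, END)): offset=12
After 6 (read(2)): returned 'F7', offset=14
After 7 (seek(+4, CUR)): offset=18
After 8 (tell()): offset=18
After 9 (tell()): offset=18
After 10 (tell()): offset=18

Answer: I9UF7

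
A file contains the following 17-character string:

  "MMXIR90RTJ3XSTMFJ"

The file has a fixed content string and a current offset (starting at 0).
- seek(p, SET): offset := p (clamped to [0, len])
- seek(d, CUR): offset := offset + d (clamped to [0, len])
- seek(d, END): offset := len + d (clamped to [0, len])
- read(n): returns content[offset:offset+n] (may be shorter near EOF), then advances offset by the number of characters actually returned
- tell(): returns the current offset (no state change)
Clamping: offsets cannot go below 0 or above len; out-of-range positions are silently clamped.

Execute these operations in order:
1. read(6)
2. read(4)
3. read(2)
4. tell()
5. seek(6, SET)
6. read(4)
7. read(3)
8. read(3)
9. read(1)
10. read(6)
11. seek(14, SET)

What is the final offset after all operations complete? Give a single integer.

After 1 (read(6)): returned 'MMXIR9', offset=6
After 2 (read(4)): returned '0RTJ', offset=10
After 3 (read(2)): returned '3X', offset=12
After 4 (tell()): offset=12
After 5 (seek(6, SET)): offset=6
After 6 (read(4)): returned '0RTJ', offset=10
After 7 (read(3)): returned '3XS', offset=13
After 8 (read(3)): returned 'TMF', offset=16
After 9 (read(1)): returned 'J', offset=17
After 10 (read(6)): returned '', offset=17
After 11 (seek(14, SET)): offset=14

Answer: 14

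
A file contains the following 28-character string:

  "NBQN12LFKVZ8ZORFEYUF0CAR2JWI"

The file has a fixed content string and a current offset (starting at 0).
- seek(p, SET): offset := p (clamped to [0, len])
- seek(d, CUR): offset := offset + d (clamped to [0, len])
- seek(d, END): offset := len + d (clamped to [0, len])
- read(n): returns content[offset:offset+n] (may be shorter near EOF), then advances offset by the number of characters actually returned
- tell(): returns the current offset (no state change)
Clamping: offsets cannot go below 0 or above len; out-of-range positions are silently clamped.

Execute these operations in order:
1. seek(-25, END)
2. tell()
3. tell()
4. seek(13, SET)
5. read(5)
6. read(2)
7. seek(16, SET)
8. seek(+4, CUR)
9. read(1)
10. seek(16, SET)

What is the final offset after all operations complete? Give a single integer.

After 1 (seek(-25, END)): offset=3
After 2 (tell()): offset=3
After 3 (tell()): offset=3
After 4 (seek(13, SET)): offset=13
After 5 (read(5)): returned 'ORFEY', offset=18
After 6 (read(2)): returned 'UF', offset=20
After 7 (seek(16, SET)): offset=16
After 8 (seek(+4, CUR)): offset=20
After 9 (read(1)): returned '0', offset=21
After 10 (seek(16, SET)): offset=16

Answer: 16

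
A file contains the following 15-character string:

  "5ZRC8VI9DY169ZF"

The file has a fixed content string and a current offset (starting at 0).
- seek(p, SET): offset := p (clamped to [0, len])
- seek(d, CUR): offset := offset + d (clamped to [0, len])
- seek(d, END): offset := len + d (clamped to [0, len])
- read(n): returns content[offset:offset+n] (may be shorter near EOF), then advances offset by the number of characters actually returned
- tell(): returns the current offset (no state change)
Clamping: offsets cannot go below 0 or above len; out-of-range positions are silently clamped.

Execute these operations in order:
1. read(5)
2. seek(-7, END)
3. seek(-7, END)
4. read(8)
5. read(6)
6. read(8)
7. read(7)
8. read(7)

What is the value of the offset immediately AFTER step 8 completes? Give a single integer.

Answer: 15

Derivation:
After 1 (read(5)): returned '5ZRC8', offset=5
After 2 (seek(-7, END)): offset=8
After 3 (seek(-7, END)): offset=8
After 4 (read(8)): returned 'DY169ZF', offset=15
After 5 (read(6)): returned '', offset=15
After 6 (read(8)): returned '', offset=15
After 7 (read(7)): returned '', offset=15
After 8 (read(7)): returned '', offset=15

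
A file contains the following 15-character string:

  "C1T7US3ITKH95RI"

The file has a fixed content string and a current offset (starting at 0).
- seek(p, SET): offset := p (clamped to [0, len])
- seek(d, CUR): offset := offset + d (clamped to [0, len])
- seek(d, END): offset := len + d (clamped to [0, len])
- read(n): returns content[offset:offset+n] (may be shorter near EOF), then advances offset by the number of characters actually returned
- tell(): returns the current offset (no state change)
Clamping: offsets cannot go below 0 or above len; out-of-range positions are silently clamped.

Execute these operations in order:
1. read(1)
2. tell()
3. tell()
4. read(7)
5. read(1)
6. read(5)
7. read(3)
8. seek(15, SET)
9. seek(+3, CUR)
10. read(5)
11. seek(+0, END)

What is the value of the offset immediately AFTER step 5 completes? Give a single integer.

After 1 (read(1)): returned 'C', offset=1
After 2 (tell()): offset=1
After 3 (tell()): offset=1
After 4 (read(7)): returned '1T7US3I', offset=8
After 5 (read(1)): returned 'T', offset=9

Answer: 9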